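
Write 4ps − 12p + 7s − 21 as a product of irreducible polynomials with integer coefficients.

(4p + 7)(s − 3)

Group as (4ps − 12p) + (7s − 21) = 4p(s − 3) + 7(s − 3).
Both groups share the factor (s − 3).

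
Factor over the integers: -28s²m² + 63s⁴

7s²(3s - 2m)(3s + 2m)

Factor out 7s², leaving 9s² - 4m², which is a difference of two squares.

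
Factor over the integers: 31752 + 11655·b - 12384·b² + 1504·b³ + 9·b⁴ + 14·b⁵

By the rational root theorem, b = 9/2 is a root, giving the factor (2·b - 9) and quotient 7·b⁴ + 36·b³ + 914·b² - 2079·b - 3528.
Continuing, b = 3 is a root, giving the factor (b - 3) and quotient 7·b³ + 57·b² + 1085·b + 1176.
Continuing, b = -8/7 is a root, so (7·b + 8) divides it; the quotient is b² + 7·b + 147.
The quadratic b² + 7·b + 147 has discriminant -539 < 0 and is irreducible over ℤ.

(2·b - 9)·(7·b + 8)·(b - 3)·(b² + 7·b + 147)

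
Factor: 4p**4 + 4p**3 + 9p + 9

(p + 1)(4p**3 + 9)

Group as (4p**4 + 9p) + (4p**3 + 9) = p(4p**3 + 9) + (4p**3 + 9).
Both groups share the factor (4p**3 + 9).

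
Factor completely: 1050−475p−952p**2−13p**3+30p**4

(5p+7)(6p−5)(p+5)(p−6)

By the rational root theorem, p = −5 is a root, so (p+5) divides it; the quotient is 30p**3−163p**2−137p+210.
Next, p = 5/6 is a root, giving the factor (6p−5) and quotient 5p**2−23p−42.
The remaining quadratic factors as (5p+7)(p−6).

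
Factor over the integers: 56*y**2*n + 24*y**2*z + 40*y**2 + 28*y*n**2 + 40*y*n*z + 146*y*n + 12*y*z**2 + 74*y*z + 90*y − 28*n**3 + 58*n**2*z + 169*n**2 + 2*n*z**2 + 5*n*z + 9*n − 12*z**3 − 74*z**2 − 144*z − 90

Group: 2*y*(28*y*n + 12*y*z + 20*y + 28*n**2 − 2*n*z − n − 6*z**2 − 19*z − 15) + (−n + 2*z + 6)*(28*y*n + 12*y*z + 20*y + 28*n**2 − 2*n*z − n − 6*z**2 − 19*z − 15); both groups contain (28*y*n + 12*y*z + 20*y + 28*n**2 − 2*n*z − n − 6*z**2 − 19*z − 15), so (2*y − n + 2*z + 6) is a factor with cofactor 28*y*n + 12*y*z + 20*y + 28*n**2 − 2*n*z − n − 6*z**2 − 19*z − 15.
The cofactor groups again: 28*y*n + 12*y*z + 20*y + 28*n**2 − 2*n*z − n − 6*z**2 − 19*z − 15 = 7*n*(4*y + 4*n − 2*z − 3) + (3*z + 5)*(4*y + 4*n − 2*z − 3); both groups contain (4*y + 4*n − 2*z − 3), giving (7*n + 3*z + 5)*(4*y + 4*n − 2*z − 3).

(2*y − n + 2*z + 6)*(4*y + 4*n − 2*z − 3)*(7*n + 3*z + 5)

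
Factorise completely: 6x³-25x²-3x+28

(6x-7)(x+1)(x-4)

Trying the rational-root candidates, x = -1 is a root, so (x+1) is a factor; dividing leaves 6x²-31x+28.
The remaining quadratic factors as (6x-7)(x-4).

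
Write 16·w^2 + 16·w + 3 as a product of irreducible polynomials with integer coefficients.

Need a pair with product 16·3 = 48 and sum 16: that's 4 and 12.
Split the middle term: 16·w^2 + 4·w + 12·w + 3 = 4·w·(4·w + 1) + 3·(4·w + 1).

(4·w + 1)·(4·w + 3)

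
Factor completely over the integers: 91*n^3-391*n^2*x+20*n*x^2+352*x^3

Group: 7*n*(13*n^2-41*n*x-44*x^2) - 8*x*(13*n^2-41*n*x-44*x^2); both groups contain (13*n^2-41*n*x-44*x^2), so (7*n-8*x) is a factor with cofactor 13*n^2-41*n*x-44*x^2.
The cofactor groups again: 13*n^2-41*n*x-44*x^2 = 13*n*(n-4*x) + 11*x*(n-4*x); both groups contain (n-4*x), giving (13*n+11*x)*(n-4*x).

(13*n+11*x)*(7*n-8*x)*(n-4*x)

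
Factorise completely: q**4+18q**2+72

Substitute u = q**2 to get a quadratic in u, then factor.
q**2+6 is irreducible over ℤ (always positive, so no real roots).
q**2+12 is irreducible over ℤ (always positive, so no real roots).

(q**2+12)(q**2+6)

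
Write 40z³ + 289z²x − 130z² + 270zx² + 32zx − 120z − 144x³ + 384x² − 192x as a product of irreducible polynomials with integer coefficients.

Group: z(40z² + 49zx + 30z − 24x² + 48x) + (6x − 4)(40z² + 49zx + 30z − 24x² + 48x); both groups contain (40z² + 49zx + 30z − 24x² + 48x), so (z + 6x − 4) is a factor with cofactor 40z² + 49zx + 30z − 24x² + 48x.
The cofactor groups again: 40z² + 49zx + 30z − 24x² + 48x = 8z(5z + 8x) + (−3x + 6)(5z + 8x); both groups contain (5z + 8x), giving (8z − 3x + 6)(5z + 8x).

(8z − 3x + 6)(z + 6x − 4)(5z + 8x)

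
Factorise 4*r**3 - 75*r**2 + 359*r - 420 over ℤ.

Trying the rational-root candidates, r = 7/4 is a root, so (4*r - 7) is a factor; dividing leaves r**2 - 17*r + 60.
The remaining quadratic factors as (r - 5)(r - 12).

(4*r - 7)*(r - 12)*(r - 5)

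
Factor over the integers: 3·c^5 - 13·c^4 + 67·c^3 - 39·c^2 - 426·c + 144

By the rational root theorem, c = 1/3 is a root, so (3·c - 1) is a factor; dividing leaves c^4 - 4·c^3 + 21·c^2 - 6·c - 144.
Then c = -2 is a root, giving the factor (c + 2) and quotient c^3 - 6·c^2 + 33·c - 72.
Then c = 3 is a root, so (c - 3) divides it; the quotient is c^2 - 3·c + 24.
The quadratic c^2 - 3·c + 24 has discriminant -87 < 0 and is irreducible over ℤ.

(3·c - 1)·(c + 2)·(c - 3)·(c^2 - 3·c + 24)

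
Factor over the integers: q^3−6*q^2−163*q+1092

(q+13)*(q−12)*(q−7)

Among the possible rational roots, q = 7 is a root, so (q−7) is a factor; dividing leaves q^2+q−156.
The remaining quadratic factors as (q+13)(q−12).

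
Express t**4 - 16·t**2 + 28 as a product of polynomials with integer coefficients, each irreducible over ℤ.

(t**2 - 14)·(t**2 - 2)

Substitute u = t**2 to get a quadratic in u, then factor.
t**2 - 2 is irreducible over ℤ (2 is not a perfect square).
t**2 - 14 is irreducible over ℤ (14 is not a perfect square).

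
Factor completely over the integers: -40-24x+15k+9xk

Group as (9xk-24x) + (15k-40) = 3x(3k-8) + 5(3k-8).
Both groups share the factor (3k-8).

(3k-8)(3x+5)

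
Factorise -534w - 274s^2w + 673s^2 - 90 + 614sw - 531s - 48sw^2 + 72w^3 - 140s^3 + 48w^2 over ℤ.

Group: 7s(-20s^2 - 22sw + 99s + 12w^2 + 6w - 90) + (6w + 1)(-20s^2 - 22sw + 99s + 12w^2 + 6w - 90); both groups contain (-20s^2 - 22sw + 99s + 12w^2 + 6w - 90), so (7s + 6w + 1) is a factor with cofactor -20s^2 - 22sw + 99s + 12w^2 + 6w - 90.
The cofactor groups again: -20s^2 - 22sw + 99s + 12w^2 + 6w - 90 = -4s(5s - 2w - 6) + (-6w + 15)(5s - 2w - 6); both groups contain (5s - 2w - 6), giving -(4s + 6w - 15)(5s - 2w - 6).

-(4s + 6w - 15)(5s - 2w - 6)(7s + 6w + 1)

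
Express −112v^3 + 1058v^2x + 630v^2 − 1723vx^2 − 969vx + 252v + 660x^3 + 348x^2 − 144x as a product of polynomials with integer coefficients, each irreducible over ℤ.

−(2v − 15x − 12)(7v − 4x)(8v − 11x + 3)

Group: 7v(−16v^2 + 142vx + 90v − 165x^2 − 87x + 36) − 4x(−16v^2 + 142vx + 90v − 165x^2 − 87x + 36); both groups contain (−16v^2 + 142vx + 90v − 165x^2 − 87x + 36), so (7v − 4x) is a factor with cofactor −16v^2 + 142vx + 90v − 165x^2 − 87x + 36.
The cofactor groups again: −16v^2 + 142vx + 90v − 165x^2 − 87x + 36 = −2v(8v − 11x + 3) + (15x + 12)(8v − 11x + 3); both groups contain (8v − 11x + 3), giving −(2v − 15x − 12)(8v − 11x + 3).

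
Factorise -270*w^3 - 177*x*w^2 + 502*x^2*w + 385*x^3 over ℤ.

Group: 5*x*(77*x^2 + 8*x*w - 45*w^2) + 6*w*(77*x^2 + 8*x*w - 45*w^2); both groups contain (77*x^2 + 8*x*w - 45*w^2), so (5*x + 6*w) is a factor with cofactor 77*x^2 + 8*x*w - 45*w^2.
The cofactor groups again: 77*x^2 + 8*x*w - 45*w^2 = 11*x*(7*x - 5*w) + 9*w*(7*x - 5*w); both groups contain (7*x - 5*w), giving (11*x + 9*w)*(7*x - 5*w).

(7*x - 5*w)*(5*x + 6*w)*(11*x + 9*w)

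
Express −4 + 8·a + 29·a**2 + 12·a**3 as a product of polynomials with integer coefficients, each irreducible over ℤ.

By the rational root theorem, a = 1/4 is a root, giving the factor (4·a − 1) and quotient 3·a**2 + 8·a + 4.
The remaining quadratic factors as (3·a + 2)(a + 2).

(3·a + 2)·(4·a − 1)·(a + 2)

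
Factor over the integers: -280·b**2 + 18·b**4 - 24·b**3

Pull out the common factor 2·b**2, then factor the remaining trinomial.

2·b**2·(3·b + 10)·(3·b - 14)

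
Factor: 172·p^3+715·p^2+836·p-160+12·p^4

(2·p+5)·(6·p-1)·(p+4)·(p+8)

Trying the rational-root candidates, p = 1/6 is a root, giving the factor (6·p-1) and quotient 2·p^3+29·p^2+124·p+160.
Next, p = -5/2 is a root, so (2·p+5) is a factor; dividing leaves p^2+12·p+32.
The remaining quadratic factors as (p+4)(p+8).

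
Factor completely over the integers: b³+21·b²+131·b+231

Testing divisors of the constant over divisors of the leading coefficient, b = −11 is a root, so (b+11) is a factor; dividing leaves b²+10·b+21.
The remaining quadratic factors as (b+7)(b+3).

(b+11)·(b+3)·(b+7)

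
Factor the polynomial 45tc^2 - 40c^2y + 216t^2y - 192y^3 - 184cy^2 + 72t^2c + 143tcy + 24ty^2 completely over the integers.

(8t + 5c + 8y)(9t - 8y)(c + 3y)

Group: 8t(9tc + 27ty - 8cy - 24y^2) + (5c + 8y)(9tc + 27ty - 8cy - 24y^2); both groups contain (9tc + 27ty - 8cy - 24y^2), so (8t + 5c + 8y) is a factor with cofactor 9tc + 27ty - 8cy - 24y^2.
The cofactor groups again: 9tc + 27ty - 8cy - 24y^2 = c(9t - 8y) + 3y(9t - 8y); both groups contain (9t - 8y), giving (c + 3y)(9t - 8y).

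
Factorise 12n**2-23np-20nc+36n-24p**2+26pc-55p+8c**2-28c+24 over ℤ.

(3n-8p-2c+3)(4n+3p-4c+8)

Group: 4n(3n-8p-2c+3) + (3p-4c+8)(3n-8p-2c+3); both groups contain (3n-8p-2c+3).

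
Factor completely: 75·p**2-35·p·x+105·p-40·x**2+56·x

Group: 15·p·(5·p-5·x+7) + 8·x·(5·p-5·x+7); both groups contain (5·p-5·x+7).

(15·p+8·x)·(5·p-5·x+7)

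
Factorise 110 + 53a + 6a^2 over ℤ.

(2a + 11)(3a + 10)

Need a pair with product 6·110 = 660 and sum 53: that's 33 and 20.
Split the middle term: 6a^2 + 33a + 20a + 110 = 3a(2a + 11) + 10(2a + 11).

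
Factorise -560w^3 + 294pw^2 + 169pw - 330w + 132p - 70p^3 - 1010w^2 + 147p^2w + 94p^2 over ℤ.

-(2p - 5w)(5p - 8w - 11)(7p + 14w + 6)

Group: 2p(-35p^2 - 14pw + 47p + 112w^2 + 202w + 66) - 5w(-35p^2 - 14pw + 47p + 112w^2 + 202w + 66); both groups contain (-35p^2 - 14pw + 47p + 112w^2 + 202w + 66), so (2p - 5w) is a factor with cofactor -35p^2 - 14pw + 47p + 112w^2 + 202w + 66.
The cofactor groups again: -35p^2 - 14pw + 47p + 112w^2 + 202w + 66 = -7p(5p - 8w - 11) + (-14w - 6)(5p - 8w - 11); both groups contain (5p - 8w - 11), giving -(7p + 14w + 6)(5p - 8w - 11).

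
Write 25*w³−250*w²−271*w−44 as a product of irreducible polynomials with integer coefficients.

(5*w+1)*(5*w+4)*(w−11)

Testing divisors of the constant over divisors of the leading coefficient, w = −1/5 is a root, so (5*w+1) divides it; the quotient is 5*w²−51*w−44.
The remaining quadratic factors as (5*w+4)(w−11).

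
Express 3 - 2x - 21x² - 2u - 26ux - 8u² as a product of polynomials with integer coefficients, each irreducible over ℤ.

-(2u + 3x - 1)(4u + 7x + 3)

Group: -4u(2u + 3x - 1) + (-7x - 3)(2u + 3x - 1); both groups contain (2u + 3x - 1).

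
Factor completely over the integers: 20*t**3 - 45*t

5*t*(2*t + 3)*(2*t - 3)

Factor out 5*t, leaving 4*t**2 - 9, which is a difference of two squares.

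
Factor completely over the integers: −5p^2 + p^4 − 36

(p + 3)(p − 3)(p^2 + 4)

Substitute u = p^2 to get a quadratic in u, then factor.
p^2 − 9 is a difference of squares.
p^2 + 4 is irreducible over ℤ (sum of squares).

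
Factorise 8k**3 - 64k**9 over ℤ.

Every term has a factor of 8k**3; factoring it out leaves -8k**6 + 1.
Recognize a difference of cubes with the parts 1 and 2k**2.

-8k**3(2k**2 - 1)(4k**4 + 2k**2 + 1)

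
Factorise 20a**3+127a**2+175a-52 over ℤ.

(4a-1)(5a+13)(a+4)

Among the possible rational roots, a = -13/5 is a root, so (5a+13) divides it; the quotient is 4a**2+15a-4.
The remaining quadratic factors as (a+4)(4a-1).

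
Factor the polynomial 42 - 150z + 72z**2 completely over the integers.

Pull out the common factor 6, then factor the remaining trinomial.

6(3z - 1)(4z - 7)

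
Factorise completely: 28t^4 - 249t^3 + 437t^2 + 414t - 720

Among the possible rational roots, t = 8/7 is a root, so (7t - 8) divides it; the quotient is 4t^3 - 31t^2 + 27t + 90.
Then t = -5/4 is a root, so (4t + 5) divides it; the quotient is t^2 - 9t + 18.
The remaining quadratic factors as (t - 6)(t - 3).

(4t + 5)(7t - 8)(t - 3)(t - 6)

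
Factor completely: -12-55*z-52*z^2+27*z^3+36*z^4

(3*z+1)*(3*z-4)*(4*z+3)*(z+1)

Testing divisors of the constant over divisors of the leading coefficient, z = -3/4 is a root, giving the factor (4*z+3) and quotient 9*z^3-13*z-4.
Continuing, z = -1 is a root, so (z+1) is a factor; dividing leaves 9*z^2-9*z-4.
The remaining quadratic factors as (3*z+1)(3*z-4).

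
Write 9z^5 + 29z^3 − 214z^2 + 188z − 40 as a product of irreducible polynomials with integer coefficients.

Trying the rational-root candidates, z = 1/3 is a root, so (3z − 1) is a factor; dividing leaves 3z^4 + z^3 + 10z^2 − 68z + 40.
Continuing, z = 2 is a root, so (z − 2) divides it; the quotient is 3z^3 + 7z^2 + 24z − 20.
Continuing, z = 2/3 is a root, so (3z − 2) divides it; the quotient is z^2 + 3z + 10.
The quadratic z^2 + 3z + 10 has discriminant −31 < 0 and is irreducible over ℤ.

(3z − 1)(3z − 2)(z − 2)(z^2 + 3z + 10)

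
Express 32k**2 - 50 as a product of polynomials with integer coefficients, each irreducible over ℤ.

2(4k + 5)(4k - 5)

Pull out the common factor 2; 16k**2 - 25 is a difference of squares.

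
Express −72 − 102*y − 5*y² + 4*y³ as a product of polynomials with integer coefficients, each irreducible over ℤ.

Among the possible rational roots, y = −3/4 is a root, giving the factor (4*y + 3) and quotient y² − 2*y − 24.
The remaining quadratic factors as (y + 4)(y − 6).

(4*y + 3)*(y + 4)*(y − 6)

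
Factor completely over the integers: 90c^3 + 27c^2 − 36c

9c(2c − 1)(5c + 4)

Pull out the common factor 9c, then factor the remaining trinomial.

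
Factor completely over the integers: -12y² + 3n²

Pull out the common factor 3; n² - 4y² is a difference of squares.

3(n + 2y)(n - 2y)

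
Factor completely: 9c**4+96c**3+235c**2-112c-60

(3c+1)(3c-2)(c+5)(c+6)

By the rational root theorem, c = -6 is a root, so (c+6) is a factor; dividing leaves 9c**3+42c**2-17c-10.
Next, c = -5 is a root, giving the factor (c+5) and quotient 9c**2-3c-2.
The remaining quadratic factors as (3c-2)(3c+1).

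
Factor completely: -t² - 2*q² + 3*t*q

Group: -t*(t - 2*q) + q*(t - 2*q); both groups contain (t - 2*q).

-(t - 2*q)*(t - q)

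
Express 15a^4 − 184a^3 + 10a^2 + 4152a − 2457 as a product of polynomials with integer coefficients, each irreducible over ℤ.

(3a + 13)(5a − 3)(a − 7)(a − 9)

By the rational root theorem, a = 3/5 is a root, so (5a − 3) is a factor; dividing leaves 3a^3 − 35a^2 − 19a + 819.
Continuing, a = −13/3 is a root, so (3a + 13) divides it; the quotient is a^2 − 16a + 63.
The remaining quadratic factors as (a − 9)(a − 7).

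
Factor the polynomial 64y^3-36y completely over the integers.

Pull out the common factor 4y; 16y^2-9 is a difference of squares.

4y(4y+3)(4y-3)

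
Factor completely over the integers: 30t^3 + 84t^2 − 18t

6t(5t − 1)(t + 3)

Pull out the common factor 6t, then factor the remaining trinomial.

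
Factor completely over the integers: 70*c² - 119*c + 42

Pull out the common factor 7, then factor the remaining trinomial.

7*(2*c - 1)*(5*c - 6)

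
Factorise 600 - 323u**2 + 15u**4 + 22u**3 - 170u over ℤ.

(3u + 5)(5u - 6)(u + 5)(u - 4)

By the rational root theorem, u = -5/3 is a root, giving the factor (3u + 5) and quotient 5u**3 - u**2 - 106u + 120.
Continuing, u = 4 is a root, giving the factor (u - 4) and quotient 5u**2 + 19u - 30.
The remaining quadratic factors as (5u - 6)(u + 5).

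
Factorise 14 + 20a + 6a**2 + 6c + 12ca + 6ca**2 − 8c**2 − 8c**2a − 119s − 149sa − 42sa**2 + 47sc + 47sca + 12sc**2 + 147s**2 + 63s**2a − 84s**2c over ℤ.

−(3s − 2a − 2)(4c − 3a − 7)(7s − c − 1)

Group: 4c(−21s**2 + 3sc + 14sa + 17s − 2ca − 2c − 2a − 2) + (−3a − 7)(−21s**2 + 3sc + 14sa + 17s − 2ca − 2c − 2a − 2); both groups contain (−21s**2 + 3sc + 14sa + 17s − 2ca − 2c − 2a − 2), so (4c − 3a − 7) is a factor with cofactor −21s**2 + 3sc + 14sa + 17s − 2ca − 2c − 2a − 2.
The cofactor groups again: −21s**2 + 3sc + 14sa + 17s − 2ca − 2c − 2a − 2 = −3s(7s − c − 1) + (2a + 2)(7s − c − 1); both groups contain (7s − c − 1), giving −(3s − 2a − 2)(7s − c − 1).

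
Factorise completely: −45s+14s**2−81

(2s−9)(7s+9)

Need a pair with product 14·(−81) = −1134 and sum −45: that's −63 and 18.
Split the middle term: 14s**2−63s + 18s−81 = 7s(2s−9) + 9(2s−9).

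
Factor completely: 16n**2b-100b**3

Factor out 4b, leaving 4n**2-25b**2, which is a difference of two squares.

4b(2n-5b)(2n+5b)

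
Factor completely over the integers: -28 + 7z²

Factor out 7, leaving z² - 4, which is a difference of two squares.

7(z + 2)(z - 2)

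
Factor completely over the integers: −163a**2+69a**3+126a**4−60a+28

Testing divisors of the constant over divisors of the leading coefficient, a = −7/6 is a root, so (6a+7) is a factor; dividing leaves 21a**3−13a**2−12a+4.
Then a = −2/3 is a root, so (3a+2) divides it; the quotient is 7a**2−9a+2.
The remaining quadratic factors as (a−1)(7a−2).

(3a+2)(6a+7)(7a−2)(a−1)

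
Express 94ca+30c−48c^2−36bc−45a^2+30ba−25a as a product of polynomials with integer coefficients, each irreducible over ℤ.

−(6c−5a)(6b+8c−9a−5)

Group: −6c(6b+8c−9a−5) + 5a(6b+8c−9a−5); both groups contain (6b+8c−9a−5).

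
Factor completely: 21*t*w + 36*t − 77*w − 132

(3*t − 11)*(7*w + 12)

Group as (21*t*w + 36*t) + (−77*w − 132) = 3*t*(7*w + 12) − 11*(7*w + 12).
Both groups share the factor (7*w + 12).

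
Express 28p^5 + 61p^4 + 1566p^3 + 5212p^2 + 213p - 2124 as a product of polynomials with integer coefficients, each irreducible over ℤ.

By the rational root theorem, p = 4/7 is a root, giving the factor (7p - 4) and quotient 4p^4 + 11p^3 + 230p^2 + 876p + 531.
Continuing, p = -3/4 is a root, giving the factor (4p + 3) and quotient p^3 + 2p^2 + 56p + 177.
Next, p = -3 is a root, giving the factor (p + 3) and quotient p^2 - p + 59.
The quadratic p^2 - p + 59 has discriminant -235 < 0 and is irreducible over ℤ.

(4p + 3)(7p - 4)(p + 3)(p^2 - p + 59)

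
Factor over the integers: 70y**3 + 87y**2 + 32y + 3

(2y + 1)(5y + 3)(7y + 1)

By the rational root theorem, y = -1/2 is a root, giving the factor (2y + 1) and quotient 35y**2 + 26y + 3.
The remaining quadratic factors as (7y + 1)(5y + 3).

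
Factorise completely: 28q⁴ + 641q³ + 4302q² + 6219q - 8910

Trying the rational-root candidates, q = -11 is a root, so (q + 11) divides it; the quotient is 28q³ + 333q² + 639q - 810.
Next, q = 6/7 is a root, so (7q - 6) is a factor; dividing leaves 4q² + 51q + 135.
The remaining quadratic factors as (q + 9)(4q + 15).

(4q + 15)(7q - 6)(q + 11)(q + 9)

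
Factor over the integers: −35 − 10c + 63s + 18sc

Group as (18sc + 63s) + (−10c − 35) = 9s(2c + 7) − 5(2c + 7).
Both groups share the factor (2c + 7).

(2c + 7)(9s − 5)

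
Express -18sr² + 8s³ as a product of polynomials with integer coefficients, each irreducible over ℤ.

Every term has a factor of 2s. Then 4s² - 9r² = (2s)² − (3r)².

2s(2s - 3r)(2s + 3r)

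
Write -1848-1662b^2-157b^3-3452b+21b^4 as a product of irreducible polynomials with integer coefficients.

By the rational root theorem, b = 14 is a root, so (b-14) divides it; the quotient is 21b^3+137b^2+256b+132.
Then b = -6/7 is a root, so (7b+6) is a factor; dividing leaves 3b^2+17b+22.
The remaining quadratic factors as (b+2)(3b+11).

(3b+11)(7b+6)(b+2)(b-14)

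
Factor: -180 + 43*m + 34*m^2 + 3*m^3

Among the possible rational roots, m = -9 is a root, giving the factor (m + 9) and quotient 3*m^2 + 7*m - 20.
The remaining quadratic factors as (3*m - 5)(m + 4).

(3*m - 5)*(m + 4)*(m + 9)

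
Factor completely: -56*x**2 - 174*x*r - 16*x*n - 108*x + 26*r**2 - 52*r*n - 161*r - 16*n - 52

-(4*x + 13*r + 4)*(14*x - 2*r + 4*n + 13)

Group: -4*x*(14*x - 2*r + 4*n + 13) + (-13*r - 4)*(14*x - 2*r + 4*n + 13); both groups contain (14*x - 2*r + 4*n + 13).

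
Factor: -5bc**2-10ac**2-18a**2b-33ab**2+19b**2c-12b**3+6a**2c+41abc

Group: 3b(-6a**2-11ab+10ac-4b**2+5bc) - c(-6a**2-11ab+10ac-4b**2+5bc); both groups contain (-6a**2-11ab+10ac-4b**2+5bc), so (3b-c) is a factor with cofactor -6a**2-11ab+10ac-4b**2+5bc.
The cofactor groups again: -6a**2-11ab+10ac-4b**2+5bc = -3a(2a+b) + (-4b+5c)(2a+b); both groups contain (2a+b), giving -(3a+4b-5c)(2a+b).

-(2a+b)(3a+4b-5c)(3b-c)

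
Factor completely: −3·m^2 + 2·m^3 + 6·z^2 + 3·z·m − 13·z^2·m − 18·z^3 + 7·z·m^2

−(2·z − m)·(9·z + 2·m − 3)·(z + m)

Group: 9·z·(−2·z^2 − z·m + m^2) + (2·m − 3)·(−2·z^2 − z·m + m^2); both groups contain (−2·z^2 − z·m + m^2), so (9·z + 2·m − 3) is a factor with cofactor −2·z^2 − z·m + m^2.
The cofactor groups again: −2·z^2 − z·m + m^2 = −z·(2·z − m) − m·(2·z − m); both groups contain (2·z − m), giving −(z + m)·(2·z − m).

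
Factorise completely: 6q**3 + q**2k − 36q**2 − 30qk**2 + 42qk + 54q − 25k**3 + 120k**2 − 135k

(2q − 5k)(3q + 5k − 9)(q + k − 3)

Group: 2q(3q**2 + 8qk − 18q + 5k**2 − 24k + 27) − 5k(3q**2 + 8qk − 18q + 5k**2 − 24k + 27); both groups contain (3q**2 + 8qk − 18q + 5k**2 − 24k + 27), so (2q − 5k) is a factor with cofactor 3q**2 + 8qk − 18q + 5k**2 − 24k + 27.
The cofactor groups again: 3q**2 + 8qk − 18q + 5k**2 − 24k + 27 = 3q(q + k − 3) + (5k − 9)(q + k − 3); both groups contain (q + k − 3), giving (3q + 5k − 9)(q + k − 3).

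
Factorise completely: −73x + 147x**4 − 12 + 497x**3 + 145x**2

By the rational root theorem, x = −3 is a root, giving the factor (x + 3) and quotient 147x**3 + 56x**2 − 23x − 4.
Next, x = −4/7 is a root, giving the factor (7x + 4) and quotient 21x**2 − 4x − 1.
The remaining quadratic factors as (3x − 1)(7x + 1).

(3x − 1)(7x + 1)(7x + 4)(x + 3)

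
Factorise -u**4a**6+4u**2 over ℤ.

-u**2(ua**3+2)(ua**3-2)

Every term has a factor of u**2; factoring it out leaves -u**2a**6+4.
Recognize a difference of squares with the parts 2 and ua**3.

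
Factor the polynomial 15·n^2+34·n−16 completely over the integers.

(3·n+8)·(5·n−2)

Need a pair with product 15·(−16) = −240 and sum 34: that's −6 and 40.
Split the middle term: 15·n^2−6·n + 40·n−16 = 3·n·(5·n−2) + 8·(5·n−2).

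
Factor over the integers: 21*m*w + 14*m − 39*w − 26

(3*w + 2)*(7*m − 13)

Group as (21*m*w + 14*m) + (−39*w − 26) = 7*m*(3*w + 2) − 13*(3*w + 2).
Both groups share the factor (3*w + 2).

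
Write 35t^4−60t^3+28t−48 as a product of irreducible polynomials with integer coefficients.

(7t−12)(5t^3+4)

Group as (35t^4+28t) + (−60t^3−48) = 7t(5t^3+4) − 12(5t^3+4).
Both groups share the factor (5t^3+4).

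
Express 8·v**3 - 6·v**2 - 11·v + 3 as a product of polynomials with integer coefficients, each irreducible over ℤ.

(2·v - 3)·(4·v - 1)·(v + 1)

Testing divisors of the constant over divisors of the leading coefficient, v = 3/2 is a root, so (2·v - 3) divides it; the quotient is 4·v**2 + 3·v - 1.
The remaining quadratic factors as (4·v - 1)(v + 1).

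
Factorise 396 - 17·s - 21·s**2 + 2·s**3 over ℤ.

By the rational root theorem, s = 11/2 is a root, so (2·s - 11) divides it; the quotient is s**2 - 5·s - 36.
The remaining quadratic factors as (s + 4)(s - 9).

(2·s - 11)·(s + 4)·(s - 9)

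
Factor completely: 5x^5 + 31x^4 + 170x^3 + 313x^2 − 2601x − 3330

(5x + 6)(x + 5)(x − 3)(x^2 + 3x + 37)

Trying the rational-root candidates, x = −6/5 is a root, so (5x + 6) is a factor; dividing leaves x^4 + 5x^3 + 28x^2 + 29x − 555.
Then x = −5 is a root, so (x + 5) is a factor; dividing leaves x^3 + 28x − 111.
Then x = 3 is a root, so (x − 3) divides it; the quotient is x^2 + 3x + 37.
The quadratic x^2 + 3x + 37 has discriminant −139 < 0 and is irreducible over ℤ.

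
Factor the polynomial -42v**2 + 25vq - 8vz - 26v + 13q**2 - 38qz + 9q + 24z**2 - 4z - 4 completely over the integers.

Group: -14v(3v + q - 2z + 1) + (13q - 12z - 4)(3v + q - 2z + 1); both groups contain (3v + q - 2z + 1).

-(14v - 13q + 12z + 4)(3v + q - 2z + 1)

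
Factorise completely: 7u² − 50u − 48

(7u + 6)(u − 8)

Need a pair with product 7·(−48) = −336 and sum −50: that's −56 and 6.
Split the middle term: 7u² − 56u + 6u − 48 = 7u(u − 8) + 6(u − 8).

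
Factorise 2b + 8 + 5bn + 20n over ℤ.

Group as (5bn + 2b) + (20n + 8) = b(5n + 2) + 4(5n + 2).
Both groups share the factor (5n + 2).

(5n + 2)(b + 4)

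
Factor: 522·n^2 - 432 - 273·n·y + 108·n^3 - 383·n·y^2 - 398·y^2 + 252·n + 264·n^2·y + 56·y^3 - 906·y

Group: 9·n·(12·n^2 + 40·n·y + 66·n - 7·y^2 + 55·y + 72) + (-8·y - 6)·(12·n^2 + 40·n·y + 66·n - 7·y^2 + 55·y + 72); both groups contain (12·n^2 + 40·n·y + 66·n - 7·y^2 + 55·y + 72), so (9·n - 8·y - 6) is a factor with cofactor 12·n^2 + 40·n·y + 66·n - 7·y^2 + 55·y + 72.
The cofactor groups again: 12·n^2 + 40·n·y + 66·n - 7·y^2 + 55·y + 72 = 2·n·(6·n - y + 9) + (7·y + 8)·(6·n - y + 9); both groups contain (6·n - y + 9), giving (2·n + 7·y + 8)·(6·n - y + 9).

(2·n + 7·y + 8)·(6·n - y + 9)·(9·n - 8·y - 6)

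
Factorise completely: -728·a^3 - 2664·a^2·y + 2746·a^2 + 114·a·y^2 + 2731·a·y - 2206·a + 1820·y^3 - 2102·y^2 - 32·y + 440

Group: 13·a·(-56·a^2 - 248·a·y + 194·a - 182·y^2 + 283·y - 110) + (-10·y - 4)·(-56·a^2 - 248·a·y + 194·a - 182·y^2 + 283·y - 110); both groups contain (-56·a^2 - 248·a·y + 194·a - 182·y^2 + 283·y - 110), so (13·a - 10·y - 4) is a factor with cofactor -56·a^2 - 248·a·y + 194·a - 182·y^2 + 283·y - 110.
The cofactor groups again: -56·a^2 - 248·a·y + 194·a - 182·y^2 + 283·y - 110 = -14·a·(4·a + 14·y - 11) + (-13·y + 10)·(4·a + 14·y - 11); both groups contain (4·a + 14·y - 11), giving -(14·a + 13·y - 10)·(4·a + 14·y - 11).

-(13·a - 10·y - 4)·(14·a + 13·y - 10)·(4·a + 14·y - 11)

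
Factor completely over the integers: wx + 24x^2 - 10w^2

Group: -2w(5w - 8x) - 3x(5w - 8x); both groups contain (5w - 8x).

-(2w + 3x)(5w - 8x)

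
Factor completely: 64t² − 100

4(4t + 5)(4t − 5)

Every term has a factor of 4. Then 16t² − 25 = (4t)² − (5)².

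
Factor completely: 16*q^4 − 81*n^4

Difference of squares twice: with A = 2*q and B = 3*n, A⁴ − B⁴ = (A² − B²)(A² + B²), and A² − B² factors again.

(2*q − 3*n)*(2*q + 3*n)*(4*q^2 + 9*n^2)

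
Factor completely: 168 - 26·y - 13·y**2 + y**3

(y + 4)·(y - 14)·(y - 3)

Testing divisors of the constant over divisors of the leading coefficient, y = -4 is a root, so (y + 4) divides it; the quotient is y**2 - 17·y + 42.
The remaining quadratic factors as (y - 3)(y - 14).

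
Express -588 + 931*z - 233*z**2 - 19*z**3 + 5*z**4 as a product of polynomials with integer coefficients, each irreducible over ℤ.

Testing divisors of the constant over divisors of the leading coefficient, z = 7 is a root, so (z - 7) divides it; the quotient is 5*z**3 + 16*z**2 - 121*z + 84.
Continuing, z = 4/5 is a root, giving the factor (5*z - 4) and quotient z**2 + 4*z - 21.
The remaining quadratic factors as (z + 7)(z - 3).

(5*z - 4)*(z + 7)*(z - 3)*(z - 7)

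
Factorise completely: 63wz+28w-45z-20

Group as (63wz+28w) + (-45z-20) = 7w(9z+4) - 5(9z+4).
Both groups share the factor (9z+4).

(7w-5)(9z+4)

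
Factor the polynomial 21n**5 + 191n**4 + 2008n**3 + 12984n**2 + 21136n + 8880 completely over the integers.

(3n + 2)(7n + 10)(n + 6)(n**2 + n + 74)

Testing divisors of the constant over divisors of the leading coefficient, n = -2/3 is a root, so (3n + 2) divides it; the quotient is 7n**4 + 59n**3 + 630n**2 + 3908n + 4440.
Next, n = -10/7 is a root, giving the factor (7n + 10) and quotient n**3 + 7n**2 + 80n + 444.
Next, n = -6 is a root, so (n + 6) is a factor; dividing leaves n**2 + n + 74.
The quadratic n**2 + n + 74 has discriminant -295 < 0 and is irreducible over ℤ.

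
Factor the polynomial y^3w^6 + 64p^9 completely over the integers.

(4p^3 + yw^2)(16p^6 - 4p^3yw^2 + y^2w^4)

Recognize a sum of cubes with the parts 4p^3 and yw^2.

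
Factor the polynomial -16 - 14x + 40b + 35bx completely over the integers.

(5b - 2)(7x + 8)

Group as (35bx + 40b) + (-14x - 16) = 5b(7x + 8) - 2(7x + 8).
Both groups share the factor (7x + 8).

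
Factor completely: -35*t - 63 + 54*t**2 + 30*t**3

(5*t + 9)*(6*t**2 - 7)

Group as (30*t**3 - 35*t) + (54*t**2 - 63) = 5*t*(6*t**2 - 7) + 9*(6*t**2 - 7).
Both groups share the factor (6*t**2 - 7).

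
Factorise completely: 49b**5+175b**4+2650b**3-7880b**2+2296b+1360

(7b+2)(7b-5)(b-2)(b**2+6b+68)

Trying the rational-root candidates, b = -2/7 is a root, so (7b+2) divides it; the quotient is 7b**4+23b**3+372b**2-1232b+680.
Continuing, b = 2 is a root, giving the factor (b-2) and quotient 7b**3+37b**2+446b-340.
Next, b = 5/7 is a root, giving the factor (7b-5) and quotient b**2+6b+68.
The quadratic b**2+6b+68 has discriminant -236 < 0 and is irreducible over ℤ.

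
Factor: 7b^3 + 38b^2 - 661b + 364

(7b - 4)(b + 13)(b - 7)

Testing divisors of the constant over divisors of the leading coefficient, b = -13 is a root, so (b + 13) is a factor; dividing leaves 7b^2 - 53b + 28.
The remaining quadratic factors as (b - 7)(7b - 4).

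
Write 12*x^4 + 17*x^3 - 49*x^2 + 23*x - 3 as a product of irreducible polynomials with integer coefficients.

Trying the rational-root candidates, x = -3 is a root, so (x + 3) is a factor; dividing leaves 12*x^3 - 19*x^2 + 8*x - 1.
Then x = 1/3 is a root, so (3*x - 1) is a factor; dividing leaves 4*x^2 - 5*x + 1.
The remaining quadratic factors as (x - 1)(4*x - 1).

(3*x - 1)*(4*x - 1)*(x + 3)*(x - 1)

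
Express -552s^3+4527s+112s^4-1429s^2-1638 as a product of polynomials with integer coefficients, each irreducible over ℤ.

Trying the rational-root candidates, s = -13/4 is a root, giving the factor (4s+13) and quotient 28s^3-229s^2+387s-126.
Continuing, s = 6 is a root, giving the factor (s-6) and quotient 28s^2-61s+21.
The remaining quadratic factors as (7s-3)(4s-7).

(4s+13)(4s-7)(7s-3)(s-6)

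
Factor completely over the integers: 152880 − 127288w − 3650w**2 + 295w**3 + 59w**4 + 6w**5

Among the possible rational roots, w = 7/6 is a root, giving the factor (6w − 7) and quotient w**4 + 11w**3 + 62w**2 − 536w − 21840.
Continuing, w = 10 is a root, so (w − 10) is a factor; dividing leaves w**3 + 21w**2 + 272w + 2184.
Continuing, w = −13 is a root, so (w + 13) divides it; the quotient is w**2 + 8w + 168.
The quadratic w**2 + 8w + 168 has discriminant −608 < 0 and is irreducible over ℤ.

(6w − 7)(w + 13)(w − 10)(w**2 + 8w + 168)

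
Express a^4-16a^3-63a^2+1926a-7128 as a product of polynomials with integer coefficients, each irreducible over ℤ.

By the rational root theorem, a = 6 is a root, giving the factor (a-6) and quotient a^3-10a^2-123a+1188.
Next, a = -11 is a root, so (a+11) is a factor; dividing leaves a^2-21a+108.
The remaining quadratic factors as (a-12)(a-9).

(a+11)(a-12)(a-6)(a-9)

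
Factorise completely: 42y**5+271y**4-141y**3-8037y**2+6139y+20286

By the rational root theorem, y = 7/3 is a root, giving the factor (3y-7) and quotient 14y**4+123y**3+240y**2-2119y-2898.
Then y = -9/7 is a root, so (7y+9) divides it; the quotient is 2y**3+15y**2+15y-322.
Then y = 7/2 is a root, so (2y-7) is a factor; dividing leaves y**2+11y+46.
The quadratic y**2+11y+46 has discriminant -63 < 0 and is irreducible over ℤ.

(2y-7)(3y-7)(7y+9)(y**2+11y+46)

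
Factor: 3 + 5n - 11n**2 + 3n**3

Trying the rational-root candidates, n = 1 is a root, giving the factor (n - 1) and quotient 3n**2 - 8n - 3.
The remaining quadratic factors as (n - 3)(3n + 1).

(3n + 1)(n - 1)(n - 3)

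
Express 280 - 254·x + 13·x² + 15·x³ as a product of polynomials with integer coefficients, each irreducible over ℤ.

Testing divisors of the constant over divisors of the leading coefficient, x = 14/5 is a root, so (5·x - 14) divides it; the quotient is 3·x² + 11·x - 20.
The remaining quadratic factors as (3·x - 4)(x + 5).

(3·x - 4)·(5·x - 14)·(x + 5)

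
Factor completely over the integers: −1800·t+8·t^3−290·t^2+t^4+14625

Trying the rational-root candidates, t = −13 is a root, so (t+13) is a factor; dividing leaves t^3−5·t^2−225·t+1125.
Next, t = 5 is a root, giving the factor (t−5) and quotient t^2−225.
The remaining quadratic factors as (t+15)(t−15).

(t+13)·(t+15)·(t−15)·(t−5)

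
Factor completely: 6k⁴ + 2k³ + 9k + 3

(3k + 1)(2k³ + 3)

Group as (6k⁴ + 9k) + (2k³ + 3) = 3k(2k³ + 3) + (2k³ + 3).
Both groups share the factor (2k³ + 3).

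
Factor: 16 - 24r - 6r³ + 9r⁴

Group as (9r⁴ - 24r) + (-6r³ + 16) = 3r(3r³ - 8) - 2(3r³ - 8).
Both groups share the factor (3r³ - 8).

(3r - 2)(3r³ - 8)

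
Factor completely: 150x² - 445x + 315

5(5x - 9)(6x - 7)

Pull out the common factor 5, then factor the remaining trinomial.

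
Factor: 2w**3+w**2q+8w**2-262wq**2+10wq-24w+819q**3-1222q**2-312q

(2w-7q+12)(w-9q-2)(w+13q)

Group: w(2w**2+19wq+12w-91q**2+156q) + (-9q-2)(2w**2+19wq+12w-91q**2+156q); both groups contain (2w**2+19wq+12w-91q**2+156q), so (w-9q-2) is a factor with cofactor 2w**2+19wq+12w-91q**2+156q.
The cofactor groups again: 2w**2+19wq+12w-91q**2+156q = w(2w-7q+12) + 13q(2w-7q+12); both groups contain (2w-7q+12), giving (w+13q)(2w-7q+12).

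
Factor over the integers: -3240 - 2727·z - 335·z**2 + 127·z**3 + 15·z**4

Testing divisors of the constant over divisors of the leading coefficient, z = -9/5 is a root, so (5·z + 9) is a factor; dividing leaves 3·z**3 + 20·z**2 - 103·z - 360.
Continuing, z = -9 is a root, so (z + 9) is a factor; dividing leaves 3·z**2 - 7·z - 40.
The remaining quadratic factors as (3·z + 8)(z - 5).

(3·z + 8)·(5·z + 9)·(z + 9)·(z - 5)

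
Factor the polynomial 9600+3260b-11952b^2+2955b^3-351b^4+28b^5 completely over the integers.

(4b-5)(7b+5)(b-6)(b^2-6b+64)

By the rational root theorem, b = 5/4 is a root, so (4b-5) divides it; the quotient is 7b^4-79b^3+640b^2-2188b-1920.
Continuing, b = -5/7 is a root, so (7b+5) divides it; the quotient is b^3-12b^2+100b-384.
Then b = 6 is a root, so (b-6) is a factor; dividing leaves b^2-6b+64.
The quadratic b^2-6b+64 has discriminant -220 < 0 and is irreducible over ℤ.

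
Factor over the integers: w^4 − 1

(w + 1)(w − 1)(w^2 + 1)

Difference of squares twice: with A = w and B = 1, A⁴ − B⁴ = (A² − B²)(A² + B²), and A² − B² factors again.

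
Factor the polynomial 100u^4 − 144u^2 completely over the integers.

4u^2(5u + 6)(5u − 6)

Pull out the common factor 4u^2; 25u^2 − 36 is a difference of squares.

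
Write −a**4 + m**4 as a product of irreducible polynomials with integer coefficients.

(m)⁴ − (a)⁴ = ((m)² − (a)²)((m)² + (a)²); the first factor splits again, the second (m**2 + a**2) is irreducible.

(m − a)(m + a)(m**2 + a**2)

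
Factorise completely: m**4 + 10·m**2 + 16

(m**2 + 2)·(m**2 + 8)

Substitute u = m**2 to get a quadratic in u, then factor.
m**2 + 2 is irreducible over ℤ (always positive, so no real roots).
m**2 + 8 is irreducible over ℤ (always positive, so no real roots).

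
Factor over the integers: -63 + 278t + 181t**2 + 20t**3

(4t + 9)(5t - 1)(t + 7)

Testing divisors of the constant over divisors of the leading coefficient, t = -7 is a root, giving the factor (t + 7) and quotient 20t**2 + 41t - 9.
The remaining quadratic factors as (4t + 9)(5t - 1).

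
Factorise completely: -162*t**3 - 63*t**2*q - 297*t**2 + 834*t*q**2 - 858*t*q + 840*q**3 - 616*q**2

Group: 6*t*(-27*t**2 - 78*t*q - 56*q**2) + (-15*q + 11)*(-27*t**2 - 78*t*q - 56*q**2); both groups contain (-27*t**2 - 78*t*q - 56*q**2), so (6*t - 15*q + 11) is a factor with cofactor -27*t**2 - 78*t*q - 56*q**2.
The cofactor groups again: -27*t**2 - 78*t*q - 56*q**2 = -3*t*(9*t + 14*q) - 4*q*(9*t + 14*q); both groups contain (9*t + 14*q), giving -(3*t + 4*q)*(9*t + 14*q).

-(6*t - 15*q + 11)*(9*t + 14*q)*(3*t + 4*q)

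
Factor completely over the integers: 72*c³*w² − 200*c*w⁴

8*c*w²*(3*c + 5*w)*(3*c − 5*w)

Pull out the common factor 8*c*w²; 9*c² − 25*w² is a difference of squares.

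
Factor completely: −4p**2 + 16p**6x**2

4p**2(2p**2x + 1)(2p**2x − 1)

Every term has a factor of 4p**2; factoring it out leaves 4p**4x**2 − 1.
Recognize a difference of squares with the parts 2p**2x and 1.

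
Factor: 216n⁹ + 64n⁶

8n⁶(3n + 2)(9n² - 6n + 4)

Pull out the common factor 8n⁶, leaving 27n³ + 8.
Recognize a sum of cubes with the parts 2 and 3n.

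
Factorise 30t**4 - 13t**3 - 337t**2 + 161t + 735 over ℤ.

(2t - 5)(3t - 7)(5t + 7)(t + 3)

Testing divisors of the constant over divisors of the leading coefficient, t = -7/5 is a root, so (5t + 7) divides it; the quotient is 6t**3 - 11t**2 - 52t + 105.
Next, t = 5/2 is a root, giving the factor (2t - 5) and quotient 3t**2 + 2t - 21.
The remaining quadratic factors as (t + 3)(3t - 7).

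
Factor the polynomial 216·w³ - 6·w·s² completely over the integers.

6·w·(6·w - s)·(6·w + s)

Every term has a factor of 6·w. Then 36·w² - s² = (6·w)² − (s)².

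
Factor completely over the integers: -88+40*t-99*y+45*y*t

Group as (45*y*t-99*y) + (40*t-88) = 9*y*(5*t-11) + 8*(5*t-11).
Both groups share the factor (5*t-11).

(5*t-11)*(9*y+8)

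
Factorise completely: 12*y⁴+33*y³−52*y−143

(4*y+11)*(3*y³−13)

Group as (12*y⁴−52*y) + (33*y³−143) = 4*y*(3*y³−13) + 11*(3*y³−13).
Both groups share the factor (3*y³−13).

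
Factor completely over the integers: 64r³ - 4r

4r(4r + 1)(4r - 1)

Factor out 4r, leaving 16r² - 1, which is a difference of two squares.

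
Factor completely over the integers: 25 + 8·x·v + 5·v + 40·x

(8·x + 5)·(v + 5)

Group as (8·x·v + 40·x) + (5·v + 25) = 8·x·(v + 5) + 5·(v + 5).
Both groups share the factor (v + 5).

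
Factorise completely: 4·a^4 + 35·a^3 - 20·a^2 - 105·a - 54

Trying the rational-root candidates, a = -1 is a root, so (a + 1) divides it; the quotient is 4·a^3 + 31·a^2 - 51·a - 54.
Then a = -3/4 is a root, so (4·a + 3) is a factor; dividing leaves a^2 + 7·a - 18.
The remaining quadratic factors as (a - 2)(a + 9).

(4·a + 3)·(a + 1)·(a + 9)·(a - 2)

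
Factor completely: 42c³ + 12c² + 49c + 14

(7c + 2)(6c² + 7)

Group as (42c³ + 49c) + (12c² + 14) = 7c(6c² + 7) + 2(6c² + 7).
Both groups share the factor (6c² + 7).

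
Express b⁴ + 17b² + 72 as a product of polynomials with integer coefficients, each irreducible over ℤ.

Substitute u = b² to get a quadratic in u, then factor.
b² + 9 is irreducible over ℤ (sum of squares).
b² + 8 is irreducible over ℤ (always positive, so no real roots).

(b² + 8)(b² + 9)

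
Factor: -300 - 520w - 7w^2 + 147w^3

(3w + 2)(7w + 10)(7w - 15)

Testing divisors of the constant over divisors of the leading coefficient, w = -2/3 is a root, so (3w + 2) divides it; the quotient is 49w^2 - 35w - 150.
The remaining quadratic factors as (7w - 15)(7w + 10).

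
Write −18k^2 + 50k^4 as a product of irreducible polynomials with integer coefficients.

2k^2(5k + 3)(5k − 3)

Every term has a factor of 2k^2. Then 25k^2 − 9 = (5k)² − (3)².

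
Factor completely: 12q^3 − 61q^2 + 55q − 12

(3q − 1)(4q − 3)(q − 4)

Trying the rational-root candidates, q = 4 is a root, giving the factor (q − 4) and quotient 12q^2 − 13q + 3.
The remaining quadratic factors as (3q − 1)(4q − 3).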